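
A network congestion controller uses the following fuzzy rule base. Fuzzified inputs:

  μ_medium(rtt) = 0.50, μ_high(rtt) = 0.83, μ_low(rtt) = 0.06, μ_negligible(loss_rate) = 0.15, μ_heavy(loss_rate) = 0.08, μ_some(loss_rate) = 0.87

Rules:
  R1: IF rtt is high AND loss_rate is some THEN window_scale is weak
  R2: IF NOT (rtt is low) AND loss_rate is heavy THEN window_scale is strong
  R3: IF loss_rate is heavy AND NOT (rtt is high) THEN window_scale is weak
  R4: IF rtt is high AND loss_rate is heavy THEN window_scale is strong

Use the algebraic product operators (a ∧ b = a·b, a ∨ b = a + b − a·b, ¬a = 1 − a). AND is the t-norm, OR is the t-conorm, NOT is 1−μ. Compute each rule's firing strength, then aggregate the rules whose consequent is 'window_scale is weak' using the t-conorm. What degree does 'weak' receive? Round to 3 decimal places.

0.726

R1: high=0.83, some=0.87; AND[a·b] → w = 0.7221
R2: ¬low=1−0.06=0.94, heavy=0.08; AND[a·b] → w = 0.0752
R3: heavy=0.08, ¬high=1−0.83=0.17; AND[a·b] → w = 0.0136
R4: high=0.83, heavy=0.08; AND[a·b] → w = 0.0664
Rules with consequent 'weak': {R1, R3} → strengths 0.7221, 0.0136
Aggregate via t-conorm [a + b − a·b]: 0.7259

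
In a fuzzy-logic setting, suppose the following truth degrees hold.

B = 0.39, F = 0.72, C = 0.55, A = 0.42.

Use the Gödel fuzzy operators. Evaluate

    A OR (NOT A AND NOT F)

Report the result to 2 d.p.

NOT A = 1 − 0.42 = 0.58
NOT F = 1 − 0.72 = 0.28
NOT A AND NOT F = min(a, b) on (0.58, 0.28) = 0.28
A OR (NOT A AND NOT F) = max(a, b) on (0.42, 0.28) = 0.42

0.42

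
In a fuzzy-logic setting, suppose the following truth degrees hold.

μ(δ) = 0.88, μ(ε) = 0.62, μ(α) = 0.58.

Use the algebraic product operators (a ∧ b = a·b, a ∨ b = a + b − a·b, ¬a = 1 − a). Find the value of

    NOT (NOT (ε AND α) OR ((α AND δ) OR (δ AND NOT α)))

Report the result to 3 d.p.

ε AND α = a·b on (0.6200, 0.5800) = 0.3596
NOT (ε AND α) = 1 − 0.3596 = 0.6404
α AND δ = a·b on (0.5800, 0.8800) = 0.5104
NOT α = 1 − 0.5800 = 0.4200
δ AND NOT α = a·b on (0.8800, 0.4200) = 0.3696
(α AND δ) OR (δ AND NOT α) = a + b − a·b on (0.5104, 0.3696) = 0.6914
NOT (ε AND α) OR ((α AND δ) OR (δ AND NOT α)) = a + b − a·b on (0.6404, 0.6914) = 0.8890
NOT (NOT (ε AND α) OR ((α AND δ) OR (δ AND NOT α))) = 1 − 0.8890 = 0.1110

0.111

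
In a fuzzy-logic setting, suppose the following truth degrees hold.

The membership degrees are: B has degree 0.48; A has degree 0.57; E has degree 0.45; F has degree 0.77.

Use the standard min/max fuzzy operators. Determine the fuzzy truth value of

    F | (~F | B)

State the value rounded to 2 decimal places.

0.77

~F = 1 − 0.77 = 0.23
~F | B = max(a, b) on (0.23, 0.48) = 0.48
F | (~F | B) = max(a, b) on (0.77, 0.48) = 0.77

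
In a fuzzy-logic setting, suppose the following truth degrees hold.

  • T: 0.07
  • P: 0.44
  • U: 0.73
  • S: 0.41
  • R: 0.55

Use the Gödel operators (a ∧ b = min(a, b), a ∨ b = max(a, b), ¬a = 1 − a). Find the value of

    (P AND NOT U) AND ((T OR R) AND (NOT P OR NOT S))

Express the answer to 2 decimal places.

NOT U = 1 − 0.73 = 0.27
P AND NOT U = min(a, b) on (0.44, 0.27) = 0.27
T OR R = max(a, b) on (0.07, 0.55) = 0.55
NOT P = 1 − 0.44 = 0.56
NOT S = 1 − 0.41 = 0.59
NOT P OR NOT S = max(a, b) on (0.56, 0.59) = 0.59
(T OR R) AND (NOT P OR NOT S) = min(a, b) on (0.55, 0.59) = 0.55
(P AND NOT U) AND ((T OR R) AND (NOT P OR NOT S)) = min(a, b) on (0.27, 0.55) = 0.27

0.27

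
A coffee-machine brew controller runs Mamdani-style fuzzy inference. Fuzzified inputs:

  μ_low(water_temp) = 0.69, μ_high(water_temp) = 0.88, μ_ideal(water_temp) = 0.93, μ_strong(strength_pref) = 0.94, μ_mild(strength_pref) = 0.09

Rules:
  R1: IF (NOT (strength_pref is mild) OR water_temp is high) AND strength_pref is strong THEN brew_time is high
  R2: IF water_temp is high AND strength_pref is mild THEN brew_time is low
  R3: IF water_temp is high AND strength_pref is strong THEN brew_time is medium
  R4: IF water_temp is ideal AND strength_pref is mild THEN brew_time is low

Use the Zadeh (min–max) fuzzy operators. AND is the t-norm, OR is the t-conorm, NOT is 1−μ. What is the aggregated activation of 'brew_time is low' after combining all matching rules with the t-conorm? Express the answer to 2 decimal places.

0.09

R1: (¬mild=1−0.09=0.91 OR high=0.88) = 0.91; AND[min(a, b)] with strong=0.94 → w = 0.91
R2: high=0.88, mild=0.09; AND[min(a, b)] → w = 0.09
R3: high=0.88, strong=0.94; AND[min(a, b)] → w = 0.88
R4: ideal=0.93, mild=0.09; AND[min(a, b)] → w = 0.09
Rules with consequent 'low': {R2, R4} → strengths 0.09, 0.09
Aggregate via t-conorm [max(a, b)]: 0.09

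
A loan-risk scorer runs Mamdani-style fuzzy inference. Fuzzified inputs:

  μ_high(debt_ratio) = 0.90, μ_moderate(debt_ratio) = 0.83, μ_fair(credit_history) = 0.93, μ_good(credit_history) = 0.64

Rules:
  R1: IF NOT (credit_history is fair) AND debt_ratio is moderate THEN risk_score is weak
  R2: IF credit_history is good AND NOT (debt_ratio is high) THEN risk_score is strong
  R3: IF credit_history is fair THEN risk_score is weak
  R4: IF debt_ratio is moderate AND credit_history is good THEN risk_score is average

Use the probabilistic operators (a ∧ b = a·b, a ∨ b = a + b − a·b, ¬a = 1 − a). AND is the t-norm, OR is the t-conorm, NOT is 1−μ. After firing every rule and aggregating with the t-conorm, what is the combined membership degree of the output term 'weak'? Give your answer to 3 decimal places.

R1: ¬fair=1−0.93=0.07, moderate=0.83; AND[a·b] → w = 0.0581
R2: good=0.64, ¬high=1−0.90=0.10; AND[a·b] → w = 0.0640
R3: fair=0.93 → w = 0.9300
R4: moderate=0.83, good=0.64; AND[a·b] → w = 0.5312
Rules with consequent 'weak': {R1, R3} → strengths 0.0581, 0.9300
Aggregate via t-conorm [a + b − a·b]: 0.9341

0.934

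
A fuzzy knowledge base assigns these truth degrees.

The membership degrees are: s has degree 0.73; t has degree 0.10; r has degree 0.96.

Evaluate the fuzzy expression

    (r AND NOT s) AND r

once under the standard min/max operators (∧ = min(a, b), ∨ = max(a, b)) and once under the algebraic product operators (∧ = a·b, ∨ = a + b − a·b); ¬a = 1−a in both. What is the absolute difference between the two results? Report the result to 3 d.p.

Under standard min/max:
  NOT s = 1 − 0.73 = 0.27
  r AND NOT s = min(a, b) on (0.96, 0.27) = 0.27
  (r AND NOT s) AND r = min(a, b) on (0.27, 0.96) = 0.27
  → value = 0.2700
Under algebraic product:
  NOT s = 1 − 0.7300 = 0.2700
  r AND NOT s = a·b on (0.9600, 0.2700) = 0.2592
  (r AND NOT s) AND r = a·b on (0.2592, 0.9600) = 0.2488
  → value = 0.2488
|0.2700 − 0.2488| = 0.021

0.021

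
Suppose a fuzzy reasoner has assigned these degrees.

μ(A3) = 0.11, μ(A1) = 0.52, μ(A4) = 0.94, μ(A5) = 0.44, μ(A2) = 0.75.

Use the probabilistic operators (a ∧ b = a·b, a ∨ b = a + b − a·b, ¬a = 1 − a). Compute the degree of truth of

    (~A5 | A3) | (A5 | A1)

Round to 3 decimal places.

0.895

~A5 = 1 − 0.4400 = 0.5600
~A5 | A3 = a + b − a·b on (0.5600, 0.1100) = 0.6084
A5 | A1 = a + b − a·b on (0.4400, 0.5200) = 0.7312
(~A5 | A3) | (A5 | A1) = a + b − a·b on (0.6084, 0.7312) = 0.8947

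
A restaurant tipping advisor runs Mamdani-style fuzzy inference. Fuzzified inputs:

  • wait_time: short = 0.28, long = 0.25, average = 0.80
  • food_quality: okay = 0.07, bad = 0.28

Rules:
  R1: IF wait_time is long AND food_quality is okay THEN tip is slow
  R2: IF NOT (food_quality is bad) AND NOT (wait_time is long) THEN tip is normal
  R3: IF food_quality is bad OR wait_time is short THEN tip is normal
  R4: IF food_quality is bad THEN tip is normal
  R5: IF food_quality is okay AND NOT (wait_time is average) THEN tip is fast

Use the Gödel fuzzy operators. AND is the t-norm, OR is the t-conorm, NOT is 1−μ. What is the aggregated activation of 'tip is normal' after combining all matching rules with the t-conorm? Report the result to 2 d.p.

R1: long=0.25, okay=0.07; AND[min(a, b)] → w = 0.07
R2: ¬bad=1−0.28=0.72, ¬long=1−0.25=0.75; AND[min(a, b)] → w = 0.72
R3: bad=0.28, short=0.28; OR[max(a, b)] → w = 0.28
R4: bad=0.28 → w = 0.28
R5: okay=0.07, ¬average=1−0.80=0.20; AND[min(a, b)] → w = 0.07
Rules with consequent 'normal': {R2, R3, R4} → strengths 0.72, 0.28, 0.28
Aggregate via t-conorm [max(a, b)]: 0.72

0.72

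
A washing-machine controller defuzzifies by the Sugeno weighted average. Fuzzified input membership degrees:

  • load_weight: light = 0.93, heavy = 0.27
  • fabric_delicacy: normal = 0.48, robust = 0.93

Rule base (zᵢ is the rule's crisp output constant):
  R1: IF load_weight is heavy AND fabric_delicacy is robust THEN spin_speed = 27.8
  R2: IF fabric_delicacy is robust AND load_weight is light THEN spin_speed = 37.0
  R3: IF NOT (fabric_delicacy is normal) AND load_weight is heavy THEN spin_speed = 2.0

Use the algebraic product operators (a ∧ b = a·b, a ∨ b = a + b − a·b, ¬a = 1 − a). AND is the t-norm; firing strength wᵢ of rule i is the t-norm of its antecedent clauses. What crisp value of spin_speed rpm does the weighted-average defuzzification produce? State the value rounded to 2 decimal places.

31.25

R1 (z=27.8): heavy=0.27, robust=0.93; AND[a·b] → w = 0.2511
R2 (z=37.0): robust=0.93, light=0.93; AND[a·b] → w = 0.8649
R3 (z=2.0): ¬normal=1−0.48=0.52, heavy=0.27; AND[a·b] → w = 0.1404
Weighted average = (0.2511·27.8 + 0.8649·37.0 + 0.1404·2.0) / (0.2511 + 0.8649 + 0.1404)
  = 39.2627 / 1.2564 = 31.25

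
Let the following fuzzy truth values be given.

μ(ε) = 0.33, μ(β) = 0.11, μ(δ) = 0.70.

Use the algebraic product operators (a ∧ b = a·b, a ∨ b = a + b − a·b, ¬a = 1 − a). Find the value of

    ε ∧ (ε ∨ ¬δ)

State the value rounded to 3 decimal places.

¬δ = 1 − 0.7000 = 0.3000
ε ∨ ¬δ = a + b − a·b on (0.3300, 0.3000) = 0.5310
ε ∧ (ε ∨ ¬δ) = a·b on (0.3300, 0.5310) = 0.1752

0.175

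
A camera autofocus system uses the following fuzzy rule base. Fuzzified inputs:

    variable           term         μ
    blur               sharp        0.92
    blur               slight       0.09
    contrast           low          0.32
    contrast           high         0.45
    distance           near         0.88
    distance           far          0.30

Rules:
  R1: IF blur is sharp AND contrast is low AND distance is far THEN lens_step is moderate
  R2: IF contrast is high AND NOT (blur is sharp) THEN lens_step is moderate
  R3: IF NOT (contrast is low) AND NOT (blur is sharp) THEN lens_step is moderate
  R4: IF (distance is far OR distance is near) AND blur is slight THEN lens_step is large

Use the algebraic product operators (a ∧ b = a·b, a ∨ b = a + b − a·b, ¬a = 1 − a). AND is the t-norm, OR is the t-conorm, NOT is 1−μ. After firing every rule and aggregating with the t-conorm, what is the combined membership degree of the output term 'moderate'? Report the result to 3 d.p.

R1: sharp=0.92, low=0.32, far=0.30; AND[a·b] → w = 0.0883
R2: high=0.45, ¬sharp=1−0.92=0.08; AND[a·b] → w = 0.0360
R3: ¬low=1−0.32=0.68, ¬sharp=1−0.92=0.08; AND[a·b] → w = 0.0544
R4: (far=0.30 OR near=0.88) = 0.9160; AND[a·b] with slight=0.09 → w = 0.0824
Rules with consequent 'moderate': {R1, R2, R3} → strengths 0.0883, 0.0360, 0.0544
Aggregate via t-conorm [a + b − a·b]: 0.1690

0.169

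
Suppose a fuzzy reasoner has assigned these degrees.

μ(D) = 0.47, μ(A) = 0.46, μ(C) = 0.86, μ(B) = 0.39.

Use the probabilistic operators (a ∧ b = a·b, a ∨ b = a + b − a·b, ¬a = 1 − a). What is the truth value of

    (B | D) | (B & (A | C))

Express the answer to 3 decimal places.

B | D = a + b − a·b on (0.3900, 0.4700) = 0.6767
A | C = a + b − a·b on (0.4600, 0.8600) = 0.9244
B & (A | C) = a·b on (0.3900, 0.9244) = 0.3605
(B | D) | (B & (A | C)) = a + b − a·b on (0.6767, 0.3605) = 0.7933

0.793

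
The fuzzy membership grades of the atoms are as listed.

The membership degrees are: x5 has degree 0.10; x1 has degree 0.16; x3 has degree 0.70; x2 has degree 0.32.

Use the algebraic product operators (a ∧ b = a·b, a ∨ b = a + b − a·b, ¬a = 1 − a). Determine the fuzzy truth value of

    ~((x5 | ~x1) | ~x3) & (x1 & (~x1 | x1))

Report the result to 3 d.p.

0.014

~x1 = 1 − 0.1600 = 0.8400
x5 | ~x1 = a + b − a·b on (0.1000, 0.8400) = 0.8560
~x3 = 1 − 0.7000 = 0.3000
(x5 | ~x1) | ~x3 = a + b − a·b on (0.8560, 0.3000) = 0.8992
~((x5 | ~x1) | ~x3) = 1 − 0.8992 = 0.1008
~x1 = 1 − 0.1600 = 0.8400
~x1 | x1 = a + b − a·b on (0.8400, 0.1600) = 0.8656
x1 & (~x1 | x1) = a·b on (0.1600, 0.8656) = 0.1385
~((x5 | ~x1) | ~x3) & (x1 & (~x1 | x1)) = a·b on (0.1008, 0.1385) = 0.0140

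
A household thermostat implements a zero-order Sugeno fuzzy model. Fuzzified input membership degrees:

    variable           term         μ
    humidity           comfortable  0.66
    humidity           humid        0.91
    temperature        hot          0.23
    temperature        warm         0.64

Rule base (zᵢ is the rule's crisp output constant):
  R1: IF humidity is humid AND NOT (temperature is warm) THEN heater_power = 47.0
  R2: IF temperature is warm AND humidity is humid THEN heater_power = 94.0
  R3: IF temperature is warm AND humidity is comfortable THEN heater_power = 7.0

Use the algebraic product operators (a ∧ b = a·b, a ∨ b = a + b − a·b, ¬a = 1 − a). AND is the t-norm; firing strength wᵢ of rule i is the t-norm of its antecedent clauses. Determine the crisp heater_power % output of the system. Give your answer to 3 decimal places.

54.863

R1 (z=47.0): humid=0.91, ¬warm=1−0.64=0.36; AND[a·b] → w = 0.3276
R2 (z=94.0): warm=0.64, humid=0.91; AND[a·b] → w = 0.5824
R3 (z=7.0): warm=0.64, comfortable=0.66; AND[a·b] → w = 0.4224
Weighted average = (0.3276·47.0 + 0.5824·94.0 + 0.4224·7.0) / (0.3276 + 0.5824 + 0.4224)
  = 73.0996 / 1.3324 = 54.863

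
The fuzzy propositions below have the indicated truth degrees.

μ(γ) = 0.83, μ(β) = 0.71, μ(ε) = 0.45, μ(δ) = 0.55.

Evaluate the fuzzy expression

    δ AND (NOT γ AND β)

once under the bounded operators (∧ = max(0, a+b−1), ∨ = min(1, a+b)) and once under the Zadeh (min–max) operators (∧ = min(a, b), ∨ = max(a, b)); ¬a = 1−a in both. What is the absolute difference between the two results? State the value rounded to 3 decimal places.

Under bounded:
  NOT γ = 1 − 0.83 = 0.17
  NOT γ AND β = max(0, a+b−1) on (0.17, 0.71) = 0.00
  δ AND (NOT γ AND β) = max(0, a+b−1) on (0.55, 0.00) = 0.00
  → value = 0.0000
Under Zadeh (min–max):
  NOT γ = 1 − 0.83 = 0.17
  NOT γ AND β = min(a, b) on (0.17, 0.71) = 0.17
  δ AND (NOT γ AND β) = min(a, b) on (0.55, 0.17) = 0.17
  → value = 0.1700
|0.0000 − 0.1700| = 0.170

0.170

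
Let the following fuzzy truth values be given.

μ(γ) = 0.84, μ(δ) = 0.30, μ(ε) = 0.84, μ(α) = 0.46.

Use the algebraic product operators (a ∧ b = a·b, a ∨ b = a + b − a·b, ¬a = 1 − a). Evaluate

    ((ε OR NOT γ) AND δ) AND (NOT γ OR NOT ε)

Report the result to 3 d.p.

0.076

NOT γ = 1 − 0.8400 = 0.1600
ε OR NOT γ = a + b − a·b on (0.8400, 0.1600) = 0.8656
(ε OR NOT γ) AND δ = a·b on (0.8656, 0.3000) = 0.2597
NOT γ = 1 − 0.8400 = 0.1600
NOT ε = 1 − 0.8400 = 0.1600
NOT γ OR NOT ε = a + b − a·b on (0.1600, 0.1600) = 0.2944
((ε OR NOT γ) AND δ) AND (NOT γ OR NOT ε) = a·b on (0.2597, 0.2944) = 0.0764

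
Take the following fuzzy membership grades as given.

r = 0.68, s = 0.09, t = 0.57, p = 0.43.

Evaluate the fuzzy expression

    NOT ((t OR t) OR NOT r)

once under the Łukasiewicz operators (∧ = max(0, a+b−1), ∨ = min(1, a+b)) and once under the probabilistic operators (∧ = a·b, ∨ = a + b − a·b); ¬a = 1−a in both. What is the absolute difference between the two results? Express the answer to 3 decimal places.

Under Łukasiewicz:
  t OR t = min(1, a+b) on (0.57, 0.57) = 1.00
  NOT r = 1 − 0.68 = 0.32
  (t OR t) OR NOT r = min(1, a+b) on (1.00, 0.32) = 1.00
  NOT ((t OR t) OR NOT r) = 1 − 1.00 = 0.00
  → value = 0.0000
Under probabilistic:
  t OR t = a + b − a·b on (0.5700, 0.5700) = 0.8151
  NOT r = 1 − 0.6800 = 0.3200
  (t OR t) OR NOT r = a + b − a·b on (0.8151, 0.3200) = 0.8743
  NOT ((t OR t) OR NOT r) = 1 − 0.8743 = 0.1257
  → value = 0.1257
|0.0000 − 0.1257| = 0.126

0.126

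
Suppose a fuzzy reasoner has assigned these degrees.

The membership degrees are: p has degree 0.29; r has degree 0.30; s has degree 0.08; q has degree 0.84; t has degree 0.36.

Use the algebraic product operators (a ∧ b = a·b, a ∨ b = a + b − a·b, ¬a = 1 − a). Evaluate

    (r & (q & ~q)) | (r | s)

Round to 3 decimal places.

~q = 1 − 0.8400 = 0.1600
q & ~q = a·b on (0.8400, 0.1600) = 0.1344
r & (q & ~q) = a·b on (0.3000, 0.1344) = 0.0403
r | s = a + b − a·b on (0.3000, 0.0800) = 0.3560
(r & (q & ~q)) | (r | s) = a + b − a·b on (0.0403, 0.3560) = 0.3820

0.382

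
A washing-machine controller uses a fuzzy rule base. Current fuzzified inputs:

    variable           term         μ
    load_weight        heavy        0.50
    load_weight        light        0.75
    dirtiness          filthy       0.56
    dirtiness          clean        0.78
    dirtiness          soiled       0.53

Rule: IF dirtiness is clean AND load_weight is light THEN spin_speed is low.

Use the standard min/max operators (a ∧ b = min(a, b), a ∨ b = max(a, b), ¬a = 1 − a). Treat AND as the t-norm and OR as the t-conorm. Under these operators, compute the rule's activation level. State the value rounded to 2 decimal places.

0.75

firing strength: clean=0.78, light=0.75; AND[min(a, b)] → w = 0.75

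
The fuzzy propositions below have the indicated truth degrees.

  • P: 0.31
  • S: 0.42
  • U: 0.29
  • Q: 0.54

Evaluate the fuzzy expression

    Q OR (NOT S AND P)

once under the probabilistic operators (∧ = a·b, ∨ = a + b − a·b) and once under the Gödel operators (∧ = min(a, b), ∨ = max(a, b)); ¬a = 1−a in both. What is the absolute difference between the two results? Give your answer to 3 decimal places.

Under probabilistic:
  NOT S = 1 − 0.4200 = 0.5800
  NOT S AND P = a·b on (0.5800, 0.3100) = 0.1798
  Q OR (NOT S AND P) = a + b − a·b on (0.5400, 0.1798) = 0.6227
  → value = 0.6227
Under Gödel:
  NOT S = 1 − 0.42 = 0.58
  NOT S AND P = min(a, b) on (0.58, 0.31) = 0.31
  Q OR (NOT S AND P) = max(a, b) on (0.54, 0.31) = 0.54
  → value = 0.5400
|0.6227 − 0.5400| = 0.083

0.083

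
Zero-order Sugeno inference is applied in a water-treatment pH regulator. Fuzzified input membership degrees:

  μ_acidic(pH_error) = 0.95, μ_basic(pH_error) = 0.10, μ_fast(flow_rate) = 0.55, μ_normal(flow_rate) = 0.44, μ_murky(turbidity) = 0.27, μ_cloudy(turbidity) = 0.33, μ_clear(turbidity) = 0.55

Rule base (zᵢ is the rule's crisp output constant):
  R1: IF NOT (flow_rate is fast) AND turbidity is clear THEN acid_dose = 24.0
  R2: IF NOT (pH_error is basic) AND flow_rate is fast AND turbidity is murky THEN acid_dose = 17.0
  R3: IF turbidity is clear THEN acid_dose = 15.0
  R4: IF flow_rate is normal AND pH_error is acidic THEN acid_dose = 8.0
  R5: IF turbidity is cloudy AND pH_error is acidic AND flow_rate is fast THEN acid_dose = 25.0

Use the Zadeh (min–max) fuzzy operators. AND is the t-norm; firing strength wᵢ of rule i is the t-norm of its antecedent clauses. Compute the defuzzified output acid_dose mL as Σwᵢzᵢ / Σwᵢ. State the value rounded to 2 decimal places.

R1 (z=24.0): ¬fast=1−0.55=0.45, clear=0.55; AND[min(a, b)] → w = 0.45
R2 (z=17.0): ¬basic=1−0.10=0.90, fast=0.55, murky=0.27; AND[min(a, b)] → w = 0.27
R3 (z=15.0): clear=0.55 → w = 0.55
R4 (z=8.0): normal=0.44, acidic=0.95; AND[min(a, b)] → w = 0.44
R5 (z=25.0): cloudy=0.33, acidic=0.95, fast=0.55; AND[min(a, b)] → w = 0.33
Weighted average = (0.45·24.0 + 0.27·17.0 + 0.55·15.0 + 0.44·8.0 + 0.33·25.0) / (0.45 + 0.27 + 0.55 + 0.44 + 0.33)
  = 35.4100 / 2.0400 = 17.36

17.36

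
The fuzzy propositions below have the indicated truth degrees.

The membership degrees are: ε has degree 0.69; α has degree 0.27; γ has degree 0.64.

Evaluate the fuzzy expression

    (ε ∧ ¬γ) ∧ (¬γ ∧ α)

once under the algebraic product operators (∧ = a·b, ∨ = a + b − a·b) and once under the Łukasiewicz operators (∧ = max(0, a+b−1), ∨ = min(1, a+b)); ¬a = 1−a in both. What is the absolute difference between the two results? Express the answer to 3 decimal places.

Under algebraic product:
  ¬γ = 1 − 0.6400 = 0.3600
  ε ∧ ¬γ = a·b on (0.6900, 0.3600) = 0.2484
  ¬γ = 1 − 0.6400 = 0.3600
  ¬γ ∧ α = a·b on (0.3600, 0.2700) = 0.0972
  (ε ∧ ¬γ) ∧ (¬γ ∧ α) = a·b on (0.2484, 0.0972) = 0.0241
  → value = 0.0241
Under Łukasiewicz:
  ¬γ = 1 − 0.64 = 0.36
  ε ∧ ¬γ = max(0, a+b−1) on (0.69, 0.36) = 0.05
  ¬γ = 1 − 0.64 = 0.36
  ¬γ ∧ α = max(0, a+b−1) on (0.36, 0.27) = 0.00
  (ε ∧ ¬γ) ∧ (¬γ ∧ α) = max(0, a+b−1) on (0.05, 0.00) = 0.00
  → value = 0.0000
|0.0241 − 0.0000| = 0.024

0.024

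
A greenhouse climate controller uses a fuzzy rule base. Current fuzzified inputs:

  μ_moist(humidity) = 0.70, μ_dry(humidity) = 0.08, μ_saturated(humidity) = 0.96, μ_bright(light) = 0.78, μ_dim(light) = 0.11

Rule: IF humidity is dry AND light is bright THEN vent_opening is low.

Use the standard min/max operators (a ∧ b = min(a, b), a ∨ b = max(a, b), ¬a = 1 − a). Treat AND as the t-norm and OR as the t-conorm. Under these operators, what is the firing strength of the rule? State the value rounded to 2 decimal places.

firing strength: dry=0.08, bright=0.78; AND[min(a, b)] → w = 0.08

0.08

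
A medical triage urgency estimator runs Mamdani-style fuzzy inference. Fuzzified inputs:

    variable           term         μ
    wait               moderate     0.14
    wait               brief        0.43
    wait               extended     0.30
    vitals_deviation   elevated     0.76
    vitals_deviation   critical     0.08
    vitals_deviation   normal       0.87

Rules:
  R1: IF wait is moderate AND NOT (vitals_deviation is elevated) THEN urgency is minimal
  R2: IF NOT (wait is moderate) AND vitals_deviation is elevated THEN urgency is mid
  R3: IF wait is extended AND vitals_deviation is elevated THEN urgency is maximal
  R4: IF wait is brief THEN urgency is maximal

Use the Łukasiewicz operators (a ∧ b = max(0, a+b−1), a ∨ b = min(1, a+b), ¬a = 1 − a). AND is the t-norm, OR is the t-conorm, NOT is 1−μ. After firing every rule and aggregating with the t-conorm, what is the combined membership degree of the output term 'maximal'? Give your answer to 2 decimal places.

0.49

R1: moderate=0.14, ¬elevated=1−0.76=0.24; AND[max(0, a+b−1)] → w = 0.00
R2: ¬moderate=1−0.14=0.86, elevated=0.76; AND[max(0, a+b−1)] → w = 0.62
R3: extended=0.30, elevated=0.76; AND[max(0, a+b−1)] → w = 0.06
R4: brief=0.43 → w = 0.43
Rules with consequent 'maximal': {R3, R4} → strengths 0.06, 0.43
Aggregate via t-conorm [min(1, a+b)]: 0.49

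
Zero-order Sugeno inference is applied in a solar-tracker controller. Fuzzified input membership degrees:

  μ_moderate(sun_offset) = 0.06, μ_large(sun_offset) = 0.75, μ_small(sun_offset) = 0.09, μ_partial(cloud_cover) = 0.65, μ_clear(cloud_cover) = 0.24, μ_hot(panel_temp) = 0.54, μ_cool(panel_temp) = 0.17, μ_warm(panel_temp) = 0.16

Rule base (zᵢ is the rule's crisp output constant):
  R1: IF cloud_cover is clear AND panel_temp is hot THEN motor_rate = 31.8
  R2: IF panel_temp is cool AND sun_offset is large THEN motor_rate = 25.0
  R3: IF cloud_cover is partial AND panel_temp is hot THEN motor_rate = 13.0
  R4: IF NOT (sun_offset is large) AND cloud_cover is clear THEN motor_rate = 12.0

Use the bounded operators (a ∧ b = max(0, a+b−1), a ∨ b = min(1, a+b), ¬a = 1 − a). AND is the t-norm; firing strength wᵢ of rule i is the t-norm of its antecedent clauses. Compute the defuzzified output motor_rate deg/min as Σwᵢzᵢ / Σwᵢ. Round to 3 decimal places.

R1 (z=31.8): clear=0.24, hot=0.54; AND[max(0, a+b−1)] → w = 0.00
R2 (z=25.0): cool=0.17, large=0.75; AND[max(0, a+b−1)] → w = 0.00
R3 (z=13.0): partial=0.65, hot=0.54; AND[max(0, a+b−1)] → w = 0.19
R4 (z=12.0): ¬large=1−0.75=0.25, clear=0.24; AND[max(0, a+b−1)] → w = 0.00
Weighted average = (0.00·31.8 + 0.00·25.0 + 0.19·13.0 + 0.00·12.0) / (0.00 + 0.00 + 0.19 + 0.00)
  = 2.4700 / 0.1900 = 13.000

13.000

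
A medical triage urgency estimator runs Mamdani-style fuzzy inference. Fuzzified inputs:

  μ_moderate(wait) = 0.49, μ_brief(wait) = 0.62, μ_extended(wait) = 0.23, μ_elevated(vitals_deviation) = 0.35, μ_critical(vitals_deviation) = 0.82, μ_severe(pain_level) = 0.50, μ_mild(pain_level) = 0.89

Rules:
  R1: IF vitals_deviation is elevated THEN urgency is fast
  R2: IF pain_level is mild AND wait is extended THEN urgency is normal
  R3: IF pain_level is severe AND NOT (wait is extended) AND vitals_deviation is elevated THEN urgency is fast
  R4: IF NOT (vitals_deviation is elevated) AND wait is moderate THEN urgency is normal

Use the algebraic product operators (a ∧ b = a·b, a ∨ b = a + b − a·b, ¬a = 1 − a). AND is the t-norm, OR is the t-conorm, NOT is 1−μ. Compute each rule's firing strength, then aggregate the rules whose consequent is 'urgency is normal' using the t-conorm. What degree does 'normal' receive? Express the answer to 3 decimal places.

R1: elevated=0.35 → w = 0.3500
R2: mild=0.89, extended=0.23; AND[a·b] → w = 0.2047
R3: severe=0.50, ¬extended=1−0.23=0.77, elevated=0.35; AND[a·b] → w = 0.1347
R4: ¬elevated=1−0.35=0.65, moderate=0.49; AND[a·b] → w = 0.3185
Rules with consequent 'normal': {R2, R4} → strengths 0.2047, 0.3185
Aggregate via t-conorm [a + b − a·b]: 0.4580

0.458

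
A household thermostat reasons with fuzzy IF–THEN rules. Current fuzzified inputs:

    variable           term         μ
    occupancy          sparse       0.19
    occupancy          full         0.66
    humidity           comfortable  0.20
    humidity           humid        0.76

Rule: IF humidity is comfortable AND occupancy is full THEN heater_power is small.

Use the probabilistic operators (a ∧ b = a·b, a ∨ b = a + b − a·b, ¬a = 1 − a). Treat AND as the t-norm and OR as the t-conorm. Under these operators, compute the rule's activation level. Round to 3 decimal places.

0.132

firing strength: comfortable=0.20, full=0.66; AND[a·b] → w = 0.1320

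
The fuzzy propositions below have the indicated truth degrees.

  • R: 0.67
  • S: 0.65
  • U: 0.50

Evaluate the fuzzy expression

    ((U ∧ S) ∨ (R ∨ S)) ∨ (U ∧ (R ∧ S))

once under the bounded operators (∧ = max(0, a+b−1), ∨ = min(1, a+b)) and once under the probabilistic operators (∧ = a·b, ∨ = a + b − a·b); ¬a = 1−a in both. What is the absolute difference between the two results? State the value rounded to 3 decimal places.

Under bounded:
  U ∧ S = max(0, a+b−1) on (0.50, 0.65) = 0.15
  R ∨ S = min(1, a+b) on (0.67, 0.65) = 1.00
  (U ∧ S) ∨ (R ∨ S) = min(1, a+b) on (0.15, 1.00) = 1.00
  R ∧ S = max(0, a+b−1) on (0.67, 0.65) = 0.32
  U ∧ (R ∧ S) = max(0, a+b−1) on (0.50, 0.32) = 0.00
  ((U ∧ S) ∨ (R ∨ S)) ∨ (U ∧ (R ∧ S)) = min(1, a+b) on (1.00, 0.00) = 1.00
  → value = 1.0000
Under probabilistic:
  U ∧ S = a·b on (0.5000, 0.6500) = 0.3250
  R ∨ S = a + b − a·b on (0.6700, 0.6500) = 0.8845
  (U ∧ S) ∨ (R ∨ S) = a + b − a·b on (0.3250, 0.8845) = 0.9220
  R ∧ S = a·b on (0.6700, 0.6500) = 0.4355
  U ∧ (R ∧ S) = a·b on (0.5000, 0.4355) = 0.2178
  ((U ∧ S) ∨ (R ∨ S)) ∨ (U ∧ (R ∧ S)) = a + b − a·b on (0.9220, 0.2178) = 0.9390
  → value = 0.9390
|1.0000 − 0.9390| = 0.061

0.061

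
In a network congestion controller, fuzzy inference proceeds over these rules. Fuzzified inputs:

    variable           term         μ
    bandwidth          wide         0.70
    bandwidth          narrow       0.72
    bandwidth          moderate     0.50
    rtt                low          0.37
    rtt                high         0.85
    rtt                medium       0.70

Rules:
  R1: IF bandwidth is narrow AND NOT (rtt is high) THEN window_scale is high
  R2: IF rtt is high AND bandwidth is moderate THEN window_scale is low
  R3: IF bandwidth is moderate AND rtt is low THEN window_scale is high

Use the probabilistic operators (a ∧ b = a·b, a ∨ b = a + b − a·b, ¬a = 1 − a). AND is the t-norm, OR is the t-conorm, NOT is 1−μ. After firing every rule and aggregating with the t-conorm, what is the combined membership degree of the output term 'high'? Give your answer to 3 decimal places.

0.273

R1: narrow=0.72, ¬high=1−0.85=0.15; AND[a·b] → w = 0.1080
R2: high=0.85, moderate=0.50; AND[a·b] → w = 0.4250
R3: moderate=0.50, low=0.37; AND[a·b] → w = 0.1850
Rules with consequent 'high': {R1, R3} → strengths 0.1080, 0.1850
Aggregate via t-conorm [a + b − a·b]: 0.2730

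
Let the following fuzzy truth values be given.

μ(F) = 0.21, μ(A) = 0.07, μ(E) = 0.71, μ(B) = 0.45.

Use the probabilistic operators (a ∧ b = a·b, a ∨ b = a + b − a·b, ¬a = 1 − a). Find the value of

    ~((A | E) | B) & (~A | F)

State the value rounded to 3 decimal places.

A | E = a + b − a·b on (0.0700, 0.7100) = 0.7303
(A | E) | B = a + b − a·b on (0.7303, 0.4500) = 0.8517
~((A | E) | B) = 1 − 0.8517 = 0.1483
~A = 1 − 0.0700 = 0.9300
~A | F = a + b − a·b on (0.9300, 0.2100) = 0.9447
~((A | E) | B) & (~A | F) = a·b on (0.1483, 0.9447) = 0.1401

0.140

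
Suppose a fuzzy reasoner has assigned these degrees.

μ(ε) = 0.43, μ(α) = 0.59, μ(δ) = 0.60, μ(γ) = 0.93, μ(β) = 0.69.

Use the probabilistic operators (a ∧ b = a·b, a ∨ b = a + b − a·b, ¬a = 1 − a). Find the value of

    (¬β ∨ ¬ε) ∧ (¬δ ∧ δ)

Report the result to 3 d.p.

0.169

¬β = 1 − 0.6900 = 0.3100
¬ε = 1 − 0.4300 = 0.5700
¬β ∨ ¬ε = a + b − a·b on (0.3100, 0.5700) = 0.7033
¬δ = 1 − 0.6000 = 0.4000
¬δ ∧ δ = a·b on (0.4000, 0.6000) = 0.2400
(¬β ∨ ¬ε) ∧ (¬δ ∧ δ) = a·b on (0.7033, 0.2400) = 0.1688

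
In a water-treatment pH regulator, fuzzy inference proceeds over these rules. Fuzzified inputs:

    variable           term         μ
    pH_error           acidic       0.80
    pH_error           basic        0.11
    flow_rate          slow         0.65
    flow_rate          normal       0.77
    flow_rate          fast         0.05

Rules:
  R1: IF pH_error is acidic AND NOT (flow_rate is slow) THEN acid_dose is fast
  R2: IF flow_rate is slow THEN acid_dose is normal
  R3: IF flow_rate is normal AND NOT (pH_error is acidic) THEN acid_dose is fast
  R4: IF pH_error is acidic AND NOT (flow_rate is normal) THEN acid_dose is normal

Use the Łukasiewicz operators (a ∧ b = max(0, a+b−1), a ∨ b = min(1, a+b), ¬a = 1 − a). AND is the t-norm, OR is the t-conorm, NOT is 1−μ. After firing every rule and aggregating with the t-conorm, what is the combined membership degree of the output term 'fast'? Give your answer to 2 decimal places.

0.15

R1: acidic=0.80, ¬slow=1−0.65=0.35; AND[max(0, a+b−1)] → w = 0.15
R2: slow=0.65 → w = 0.65
R3: normal=0.77, ¬acidic=1−0.80=0.20; AND[max(0, a+b−1)] → w = 0.00
R4: acidic=0.80, ¬normal=1−0.77=0.23; AND[max(0, a+b−1)] → w = 0.03
Rules with consequent 'fast': {R1, R3} → strengths 0.15, 0.00
Aggregate via t-conorm [min(1, a+b)]: 0.15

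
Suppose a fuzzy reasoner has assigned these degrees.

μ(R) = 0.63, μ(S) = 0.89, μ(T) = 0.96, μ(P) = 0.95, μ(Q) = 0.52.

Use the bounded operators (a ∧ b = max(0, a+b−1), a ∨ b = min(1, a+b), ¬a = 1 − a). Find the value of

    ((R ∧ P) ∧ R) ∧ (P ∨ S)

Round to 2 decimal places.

R ∧ P = max(0, a+b−1) on (0.63, 0.95) = 0.58
(R ∧ P) ∧ R = max(0, a+b−1) on (0.58, 0.63) = 0.21
P ∨ S = min(1, a+b) on (0.95, 0.89) = 1.00
((R ∧ P) ∧ R) ∧ (P ∨ S) = max(0, a+b−1) on (0.21, 1.00) = 0.21

0.21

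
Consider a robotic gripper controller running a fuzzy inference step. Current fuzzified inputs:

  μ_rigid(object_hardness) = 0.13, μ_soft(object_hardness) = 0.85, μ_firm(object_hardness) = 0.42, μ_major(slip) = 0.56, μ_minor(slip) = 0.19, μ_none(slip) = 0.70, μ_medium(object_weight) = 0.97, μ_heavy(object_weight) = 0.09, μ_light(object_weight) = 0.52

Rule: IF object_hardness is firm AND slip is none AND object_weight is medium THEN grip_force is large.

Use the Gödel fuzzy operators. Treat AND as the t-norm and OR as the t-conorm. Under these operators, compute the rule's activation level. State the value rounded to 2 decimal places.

firing strength: firm=0.42, none=0.70, medium=0.97; AND[min(a, b)] → w = 0.42

0.42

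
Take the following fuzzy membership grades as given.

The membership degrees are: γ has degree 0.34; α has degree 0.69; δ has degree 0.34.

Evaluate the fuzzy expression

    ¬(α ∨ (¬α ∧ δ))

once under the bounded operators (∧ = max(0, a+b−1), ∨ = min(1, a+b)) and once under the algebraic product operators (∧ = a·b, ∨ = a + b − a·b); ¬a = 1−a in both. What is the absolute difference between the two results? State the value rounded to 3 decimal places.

Under bounded:
  ¬α = 1 − 0.69 = 0.31
  ¬α ∧ δ = max(0, a+b−1) on (0.31, 0.34) = 0.00
  α ∨ (¬α ∧ δ) = min(1, a+b) on (0.69, 0.00) = 0.69
  ¬(α ∨ (¬α ∧ δ)) = 1 − 0.69 = 0.31
  → value = 0.3100
Under algebraic product:
  ¬α = 1 − 0.6900 = 0.3100
  ¬α ∧ δ = a·b on (0.3100, 0.3400) = 0.1054
  α ∨ (¬α ∧ δ) = a + b − a·b on (0.6900, 0.1054) = 0.7227
  ¬(α ∨ (¬α ∧ δ)) = 1 − 0.7227 = 0.2773
  → value = 0.2773
|0.3100 − 0.2773| = 0.033

0.033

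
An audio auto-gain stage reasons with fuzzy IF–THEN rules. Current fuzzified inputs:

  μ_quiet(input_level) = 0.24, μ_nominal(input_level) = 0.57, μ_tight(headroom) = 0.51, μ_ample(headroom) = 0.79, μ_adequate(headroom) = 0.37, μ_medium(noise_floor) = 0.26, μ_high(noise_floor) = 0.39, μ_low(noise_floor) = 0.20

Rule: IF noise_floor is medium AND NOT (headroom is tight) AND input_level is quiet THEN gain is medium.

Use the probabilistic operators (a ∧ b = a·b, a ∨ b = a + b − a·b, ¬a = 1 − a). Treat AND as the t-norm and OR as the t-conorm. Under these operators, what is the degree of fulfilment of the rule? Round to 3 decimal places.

0.031

firing strength: medium=0.26, ¬tight=1−0.51=0.49, quiet=0.24; AND[a·b] → w = 0.0306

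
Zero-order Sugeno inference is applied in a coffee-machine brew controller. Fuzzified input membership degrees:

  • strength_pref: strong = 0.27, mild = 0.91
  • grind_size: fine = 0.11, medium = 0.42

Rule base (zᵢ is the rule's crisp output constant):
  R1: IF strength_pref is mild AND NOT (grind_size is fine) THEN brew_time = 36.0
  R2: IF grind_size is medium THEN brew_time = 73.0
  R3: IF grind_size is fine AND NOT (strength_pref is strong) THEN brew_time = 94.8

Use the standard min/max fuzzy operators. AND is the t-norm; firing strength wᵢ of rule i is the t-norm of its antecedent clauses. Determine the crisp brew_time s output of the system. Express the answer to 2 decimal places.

51.50

R1 (z=36.0): mild=0.91, ¬fine=1−0.11=0.89; AND[min(a, b)] → w = 0.89
R2 (z=73.0): medium=0.42 → w = 0.42
R3 (z=94.8): fine=0.11, ¬strong=1−0.27=0.73; AND[min(a, b)] → w = 0.11
Weighted average = (0.89·36.0 + 0.42·73.0 + 0.11·94.8) / (0.89 + 0.42 + 0.11)
  = 73.1280 / 1.4200 = 51.50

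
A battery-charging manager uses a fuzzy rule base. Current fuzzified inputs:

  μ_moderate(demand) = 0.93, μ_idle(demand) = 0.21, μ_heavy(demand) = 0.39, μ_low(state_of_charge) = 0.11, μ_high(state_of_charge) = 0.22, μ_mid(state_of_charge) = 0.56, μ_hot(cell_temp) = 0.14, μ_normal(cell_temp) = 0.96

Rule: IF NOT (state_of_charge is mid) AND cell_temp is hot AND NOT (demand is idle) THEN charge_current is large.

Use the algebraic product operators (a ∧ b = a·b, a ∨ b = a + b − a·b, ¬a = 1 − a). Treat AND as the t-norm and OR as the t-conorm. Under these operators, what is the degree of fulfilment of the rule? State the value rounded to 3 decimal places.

0.049

firing strength: ¬mid=1−0.56=0.44, hot=0.14, ¬idle=1−0.21=0.79; AND[a·b] → w = 0.0487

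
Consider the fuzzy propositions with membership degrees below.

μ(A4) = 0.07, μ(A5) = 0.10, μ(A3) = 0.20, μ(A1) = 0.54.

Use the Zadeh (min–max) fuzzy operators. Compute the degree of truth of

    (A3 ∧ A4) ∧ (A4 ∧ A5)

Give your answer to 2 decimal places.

A3 ∧ A4 = min(a, b) on (0.20, 0.07) = 0.07
A4 ∧ A5 = min(a, b) on (0.07, 0.10) = 0.07
(A3 ∧ A4) ∧ (A4 ∧ A5) = min(a, b) on (0.07, 0.07) = 0.07

0.07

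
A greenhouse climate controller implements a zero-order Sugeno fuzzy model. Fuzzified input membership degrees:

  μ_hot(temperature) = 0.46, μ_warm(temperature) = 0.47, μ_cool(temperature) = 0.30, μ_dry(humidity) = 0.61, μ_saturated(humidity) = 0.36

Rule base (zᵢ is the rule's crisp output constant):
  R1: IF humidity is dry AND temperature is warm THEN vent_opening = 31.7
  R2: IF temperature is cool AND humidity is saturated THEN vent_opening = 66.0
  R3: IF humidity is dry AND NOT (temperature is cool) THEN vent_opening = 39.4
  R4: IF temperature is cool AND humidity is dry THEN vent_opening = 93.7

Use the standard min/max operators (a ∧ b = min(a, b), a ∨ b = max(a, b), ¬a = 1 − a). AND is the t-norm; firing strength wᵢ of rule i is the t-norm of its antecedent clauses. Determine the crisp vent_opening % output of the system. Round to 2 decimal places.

R1 (z=31.7): dry=0.61, warm=0.47; AND[min(a, b)] → w = 0.47
R2 (z=66.0): cool=0.30, saturated=0.36; AND[min(a, b)] → w = 0.30
R3 (z=39.4): dry=0.61, ¬cool=1−0.30=0.70; AND[min(a, b)] → w = 0.61
R4 (z=93.7): cool=0.30, dry=0.61; AND[min(a, b)] → w = 0.30
Weighted average = (0.47·31.7 + 0.30·66.0 + 0.61·39.4 + 0.30·93.7) / (0.47 + 0.30 + 0.61 + 0.30)
  = 86.8430 / 1.6800 = 51.69

51.69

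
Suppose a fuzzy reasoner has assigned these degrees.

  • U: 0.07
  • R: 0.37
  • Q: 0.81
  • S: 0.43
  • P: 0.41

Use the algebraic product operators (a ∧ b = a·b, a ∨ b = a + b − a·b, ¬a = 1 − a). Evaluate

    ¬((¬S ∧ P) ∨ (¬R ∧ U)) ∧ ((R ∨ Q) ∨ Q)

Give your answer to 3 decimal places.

¬S = 1 − 0.4300 = 0.5700
¬S ∧ P = a·b on (0.5700, 0.4100) = 0.2337
¬R = 1 − 0.3700 = 0.6300
¬R ∧ U = a·b on (0.6300, 0.0700) = 0.0441
(¬S ∧ P) ∨ (¬R ∧ U) = a + b − a·b on (0.2337, 0.0441) = 0.2675
¬((¬S ∧ P) ∨ (¬R ∧ U)) = 1 − 0.2675 = 0.7325
R ∨ Q = a + b − a·b on (0.3700, 0.8100) = 0.8803
(R ∨ Q) ∨ Q = a + b − a·b on (0.8803, 0.8100) = 0.9773
¬((¬S ∧ P) ∨ (¬R ∧ U)) ∧ ((R ∨ Q) ∨ Q) = a·b on (0.7325, 0.9773) = 0.7158

0.716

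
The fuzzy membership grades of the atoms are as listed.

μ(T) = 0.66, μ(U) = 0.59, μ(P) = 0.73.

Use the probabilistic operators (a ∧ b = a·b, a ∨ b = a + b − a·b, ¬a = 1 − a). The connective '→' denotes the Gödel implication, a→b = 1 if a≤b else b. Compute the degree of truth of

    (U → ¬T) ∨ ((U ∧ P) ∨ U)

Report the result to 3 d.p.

¬T = 1 − 0.6600 = 0.3400
U → ¬T  [Gödel: 1 if a≤b else b] with a=0.5900, b=0.3400 → 0.3400
U ∧ P = a·b on (0.5900, 0.7300) = 0.4307
(U ∧ P) ∨ U = a + b − a·b on (0.4307, 0.5900) = 0.7666
(U → ¬T) ∨ ((U ∧ P) ∨ U) = a + b − a·b on (0.3400, 0.7666) = 0.8459

0.846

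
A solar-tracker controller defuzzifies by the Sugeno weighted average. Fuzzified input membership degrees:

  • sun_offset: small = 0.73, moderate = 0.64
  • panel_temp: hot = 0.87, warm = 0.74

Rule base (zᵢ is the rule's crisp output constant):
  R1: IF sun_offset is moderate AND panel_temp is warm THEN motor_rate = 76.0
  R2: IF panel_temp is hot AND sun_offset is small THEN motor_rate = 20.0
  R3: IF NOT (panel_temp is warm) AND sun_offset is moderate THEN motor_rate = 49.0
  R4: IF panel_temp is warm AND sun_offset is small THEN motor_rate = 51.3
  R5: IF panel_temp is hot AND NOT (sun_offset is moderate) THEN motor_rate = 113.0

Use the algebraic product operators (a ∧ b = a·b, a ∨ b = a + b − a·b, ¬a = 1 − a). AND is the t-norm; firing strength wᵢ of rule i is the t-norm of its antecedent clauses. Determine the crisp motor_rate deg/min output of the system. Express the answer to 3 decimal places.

R1 (z=76.0): moderate=0.64, warm=0.74; AND[a·b] → w = 0.4736
R2 (z=20.0): hot=0.87, small=0.73; AND[a·b] → w = 0.6351
R3 (z=49.0): ¬warm=1−0.74=0.26, moderate=0.64; AND[a·b] → w = 0.1664
R4 (z=51.3): warm=0.74, small=0.73; AND[a·b] → w = 0.5402
R5 (z=113.0): hot=0.87, ¬moderate=1−0.64=0.36; AND[a·b] → w = 0.3132
Weighted average = (0.4736·76.0 + 0.6351·20.0 + 0.1664·49.0 + 0.5402·51.3 + 0.3132·113.0) / (0.4736 + 0.6351 + 0.1664 + 0.5402 + 0.3132)
  = 119.9531 / 2.1285 = 56.356

56.356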